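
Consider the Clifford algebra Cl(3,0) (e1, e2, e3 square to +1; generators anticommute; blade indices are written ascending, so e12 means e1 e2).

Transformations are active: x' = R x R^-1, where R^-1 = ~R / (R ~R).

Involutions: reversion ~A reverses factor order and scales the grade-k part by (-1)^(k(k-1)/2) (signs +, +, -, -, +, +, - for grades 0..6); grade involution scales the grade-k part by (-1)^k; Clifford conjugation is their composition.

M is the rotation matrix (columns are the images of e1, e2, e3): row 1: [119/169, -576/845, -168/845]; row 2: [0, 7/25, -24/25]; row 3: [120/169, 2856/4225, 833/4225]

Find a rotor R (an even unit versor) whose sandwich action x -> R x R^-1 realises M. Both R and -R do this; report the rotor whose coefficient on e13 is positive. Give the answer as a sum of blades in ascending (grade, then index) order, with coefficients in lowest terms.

Method: write R = a + b12*e12 + b13*e13 + b23*e23 with a^2 + b12^2 + b13^2 + b23^2 = 1 (so R^-1 = ~R). Expanding the columns R e_j ~R gives tr M = 4a^2 - 1 and, from the antisymmetric part, M21 - M12 = -4a*b12, M13 - M31 = 4a*b13, M32 - M23 = -4a*b23.
Here tr M = 4991/4225, so a^2 = (1 + tr M)/4 = 2304/4225 and a = ±48/65. Taking a = 48/65: M21 - M12 = 576/845, M13 - M31 = -768/845, M32 - M23 = 6912/4225, giving b12 = -3/13, b13 = -4/13, b23 = -36/65, i.e. R = 48/65 - 3/13*e12 - 4/13*e13 - 36/65*e23.
Its e13 coefficient is negative, so report the other preimage -R.
Answer: -48/65 + 3/13*e12 + 4/13*e13 + 36/65*e23. Key observation: the double cover Spin(3) -> SO(3) sends R and -R to the same matrix (trace 4991/4225 here), so the stated sign of the e13 coefficient is what selects one sheet.


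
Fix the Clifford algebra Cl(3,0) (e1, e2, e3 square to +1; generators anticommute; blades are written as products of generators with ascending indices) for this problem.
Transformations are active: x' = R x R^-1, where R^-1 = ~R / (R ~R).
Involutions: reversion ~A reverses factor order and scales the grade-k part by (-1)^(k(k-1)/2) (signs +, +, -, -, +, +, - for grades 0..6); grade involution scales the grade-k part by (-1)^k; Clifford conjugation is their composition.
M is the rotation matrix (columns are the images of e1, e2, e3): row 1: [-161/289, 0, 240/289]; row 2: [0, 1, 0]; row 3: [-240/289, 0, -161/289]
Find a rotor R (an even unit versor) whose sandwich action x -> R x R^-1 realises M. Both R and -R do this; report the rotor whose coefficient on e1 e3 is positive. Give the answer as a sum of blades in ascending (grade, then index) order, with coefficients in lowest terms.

Method: write R = a + b12*e1 e2 + b13*e1 e3 + b23*e2 e3 with a^2 + b12^2 + b13^2 + b23^2 = 1 (so R^-1 = ~R). Expanding the columns R e_j ~R gives tr M = 4a^2 - 1 and, from the antisymmetric part, M21 - M12 = -4a*b12, M13 - M31 = 4a*b13, M32 - M23 = -4a*b23.
Here tr M = -33/289, so a^2 = (1 + tr M)/4 = 64/289 and a = ±8/17. Taking a = 8/17: M21 - M12 = 0, M13 - M31 = 480/289, M32 - M23 = 0, giving b12 = 0, b13 = 15/17, b23 = 0, i.e. R = 8/17 + 15/17*e1 e3.
Its e1 e3 coefficient is already positive.
Answer: 8/17 + 15/17*e1 e3. Uniqueness: Spin(3) -> SO(3) maps R and -R to the same rotation of trace -33/289; fixing the sign of the e1 e3 coefficient removes the ambiguity.


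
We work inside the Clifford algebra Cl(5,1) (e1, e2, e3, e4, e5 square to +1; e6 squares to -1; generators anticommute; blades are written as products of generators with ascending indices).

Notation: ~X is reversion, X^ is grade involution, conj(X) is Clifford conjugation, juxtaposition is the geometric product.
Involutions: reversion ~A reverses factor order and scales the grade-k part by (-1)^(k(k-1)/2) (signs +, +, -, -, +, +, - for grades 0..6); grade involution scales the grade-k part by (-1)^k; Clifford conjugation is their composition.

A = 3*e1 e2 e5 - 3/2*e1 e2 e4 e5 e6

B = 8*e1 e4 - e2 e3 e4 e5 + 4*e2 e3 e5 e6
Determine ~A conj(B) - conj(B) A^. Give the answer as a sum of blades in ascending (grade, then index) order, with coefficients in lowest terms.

first term: -9*e1 e3 e4 - 27/2*e1 e3 e6 - 24*e2 e4 e5 + 12*e2 e5 e6
second term: -9*e1 e3 e4 - 27/2*e1 e3 e6 + 24*e2 e4 e5 - 12*e2 e5 e6
Answer: -48*e2 e4 e5 + 24*e2 e5 e6


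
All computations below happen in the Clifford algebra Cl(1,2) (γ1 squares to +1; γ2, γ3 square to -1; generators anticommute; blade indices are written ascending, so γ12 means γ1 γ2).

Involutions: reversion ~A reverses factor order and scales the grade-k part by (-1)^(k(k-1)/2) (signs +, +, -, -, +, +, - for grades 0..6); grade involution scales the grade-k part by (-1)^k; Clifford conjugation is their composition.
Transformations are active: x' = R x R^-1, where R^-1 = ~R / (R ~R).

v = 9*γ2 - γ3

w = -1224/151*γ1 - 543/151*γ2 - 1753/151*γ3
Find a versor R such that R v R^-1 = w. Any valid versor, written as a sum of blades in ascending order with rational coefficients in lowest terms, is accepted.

Key observation: q(v) = q(w) = -82 (sandwiches preserve the norm), so R = v + w = -1224/151*γ1 + 816/151*γ2 - 1904/151*γ3 works whenever it is invertible — the component of v along it is kept and (v - w)/2 reverses, sending v to w.
Answer: -1224/151*γ1 + 816/151*γ2 - 1904/151*γ3


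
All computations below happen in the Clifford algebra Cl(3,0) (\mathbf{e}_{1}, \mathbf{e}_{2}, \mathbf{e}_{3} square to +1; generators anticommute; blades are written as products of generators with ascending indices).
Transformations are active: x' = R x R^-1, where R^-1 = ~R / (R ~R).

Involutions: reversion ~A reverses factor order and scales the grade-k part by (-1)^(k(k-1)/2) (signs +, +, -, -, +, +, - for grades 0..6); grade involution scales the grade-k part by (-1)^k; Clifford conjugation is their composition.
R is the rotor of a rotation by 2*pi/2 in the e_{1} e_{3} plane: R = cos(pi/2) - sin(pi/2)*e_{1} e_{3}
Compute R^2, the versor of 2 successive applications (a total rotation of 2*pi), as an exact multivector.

The rotor phase is half the rotation angle and phases add under composition, so 2 steps in the e_{1} e_{3} plane accumulate phase 2*(pi/2) = \pi: R^2 = cos(\pi) - sin(\pi)*e_{1} e_{3}.
cos(\pi) = -1 and sin(\pi) = 0, so R^2 = -1. The total rotation 2*pi is 1 full turn, so every vector returns to itself, yet the rotor is -1, on the OTHER sheet of the double cover (an odd number of 2*pi turns).
Answer: -1


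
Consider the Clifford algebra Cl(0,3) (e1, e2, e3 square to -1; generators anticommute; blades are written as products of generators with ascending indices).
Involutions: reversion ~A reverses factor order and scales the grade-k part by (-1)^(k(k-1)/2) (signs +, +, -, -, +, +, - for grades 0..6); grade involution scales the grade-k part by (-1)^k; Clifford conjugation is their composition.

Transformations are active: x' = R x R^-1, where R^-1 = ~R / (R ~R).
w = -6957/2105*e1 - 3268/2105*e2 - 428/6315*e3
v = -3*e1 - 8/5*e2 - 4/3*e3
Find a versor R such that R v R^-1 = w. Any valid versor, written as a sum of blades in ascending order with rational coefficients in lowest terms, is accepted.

Why this works: both vectors square to -3001/225, so q(v) = q(w) and R = v + w = -13272/2105*e1 - 6636/2105*e2 - 8848/6315*e3 carries v to w — its own direction survives, the complement (v - w)/2 flips.
Answer: -13272/2105*e1 - 6636/2105*e2 - 8848/6315*e3


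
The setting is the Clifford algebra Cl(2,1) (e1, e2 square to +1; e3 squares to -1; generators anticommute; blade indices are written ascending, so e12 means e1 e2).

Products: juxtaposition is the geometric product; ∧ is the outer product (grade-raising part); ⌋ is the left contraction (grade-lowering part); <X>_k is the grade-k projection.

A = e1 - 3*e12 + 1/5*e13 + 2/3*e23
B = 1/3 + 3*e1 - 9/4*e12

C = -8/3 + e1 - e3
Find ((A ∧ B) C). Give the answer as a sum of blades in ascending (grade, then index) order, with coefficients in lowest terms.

step 1: 1/3*e1 - e12 + 1/15*e13 + 2/9*e23 + 2*e123
step 2: 1/3 - 37/45*e1 + 11/9*e2 - 1/15*e3 + 14/3*e12 - 23/45*e13 + 38/27*e23 - 37/9*e123
Answer: 1/3 - 37/45*e1 + 11/9*e2 - 1/15*e3 + 14/3*e12 - 23/45*e13 + 38/27*e23 - 37/9*e123


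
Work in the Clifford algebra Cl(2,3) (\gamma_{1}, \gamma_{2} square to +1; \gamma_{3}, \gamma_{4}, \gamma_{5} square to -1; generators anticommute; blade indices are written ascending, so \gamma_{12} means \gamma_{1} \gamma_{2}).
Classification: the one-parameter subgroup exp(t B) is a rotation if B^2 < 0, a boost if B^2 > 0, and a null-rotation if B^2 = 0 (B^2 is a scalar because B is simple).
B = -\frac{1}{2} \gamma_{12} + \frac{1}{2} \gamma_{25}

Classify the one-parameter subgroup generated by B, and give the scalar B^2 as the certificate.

B^2 term by term: the squares give (-\frac{1}{2})^2*(\gamma_{12})^2 + (\frac{1}{2})^2*(\gamma_{25})^2 = \frac{1}{4}*(-1) + \frac{1}{4}*(+1) = 0 (each basis 2-blade squares to minus the product of its generators' squares); cross terms between blades sharing an index anticommute and cancel. So B^2 = 0.
Answer: null-rotation, certificate B^2 = 0. Note: conjugating B changes its blade decomposition but never the scalar B^2 = 0, whose sign settles the classification.


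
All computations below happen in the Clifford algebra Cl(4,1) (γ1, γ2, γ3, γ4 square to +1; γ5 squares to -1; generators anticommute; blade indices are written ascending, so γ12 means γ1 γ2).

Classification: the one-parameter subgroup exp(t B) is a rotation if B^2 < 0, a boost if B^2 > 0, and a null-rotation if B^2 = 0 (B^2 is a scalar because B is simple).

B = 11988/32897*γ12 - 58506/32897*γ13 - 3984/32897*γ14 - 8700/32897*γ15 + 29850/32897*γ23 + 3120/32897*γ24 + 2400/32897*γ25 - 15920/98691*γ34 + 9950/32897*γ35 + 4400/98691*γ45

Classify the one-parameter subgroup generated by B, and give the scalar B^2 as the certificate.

B^2 term by term: the squares give (11988/32897)^2*(γ12)^2 + (-58506/32897)^2*(γ13)^2 + (-3984/32897)^2*(γ14)^2 + (-8700/32897)^2*(γ15)^2 + (29850/32897)^2*(γ23)^2 + (3120/32897)^2*(γ24)^2 + (2400/32897)^2*(γ25)^2 + (-15920/98691)^2*(γ34)^2 + (9950/32897)^2*(γ35)^2 + (4400/98691)^2*(γ45)^2 = 143712144/1082212609*(-1) + 3422952036/1082212609*(-1) + 15872256/1082212609*(-1) + 75690000/1082212609*(+1) + 891022500/1082212609*(-1) + 9734400/1082212609*(-1) + 5760000/1082212609*(+1) + 253446400/9739913481*(-1) + 99002500/1082212609*(+1) + 19360000/9739913481*(+1) = -4 (each basis 2-blade squares to minus the product of its generators' squares); cross terms between blades sharing an index anticommute and cancel; the commuting (index-disjoint) pairs give grade-4 terms 2*c*c'*(blade product), which cancel blade by blade — γ1234: -127232640/1082212609 + 365077440/1082212609 - 237844800/1082212609 = 0; γ1235: 238561200/1082212609 + 280828800/1082212609 - 519390000/1082212609 = 0; γ1245: 35164800/1082212609 + 19123200/1082212609 - 54288000/1082212609 = 0; γ1345: -171617600/1082212609 + 79281600/1082212609 + 92336000/1082212609 = 0; γ2345: 87560000/1082212609 - 62088000/1082212609 - 25472000/1082212609 = 0 — confirming B is simple. So B^2 = -4.
Answer: rotation, certificate B^2 = -4. Why this suffices: the scalar -4 survives any versor conjugation, so its sign alone determines the class however B is presented.


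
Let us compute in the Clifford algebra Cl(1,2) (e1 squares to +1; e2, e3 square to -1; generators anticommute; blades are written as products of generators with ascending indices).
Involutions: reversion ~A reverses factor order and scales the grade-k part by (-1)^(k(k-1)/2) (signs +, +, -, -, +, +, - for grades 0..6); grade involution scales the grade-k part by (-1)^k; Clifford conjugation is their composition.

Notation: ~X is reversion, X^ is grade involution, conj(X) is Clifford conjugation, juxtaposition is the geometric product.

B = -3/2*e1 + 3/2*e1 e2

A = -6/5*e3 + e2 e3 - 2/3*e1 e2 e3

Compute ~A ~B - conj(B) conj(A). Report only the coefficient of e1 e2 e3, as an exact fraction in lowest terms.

first term: -e3 - 3/10*e1 e3 - e2 e3 + 33/10*e1 e2 e3
second term: e3 + 3/10*e1 e3 - e2 e3 - 33/10*e1 e2 e3
Answer: 33/5


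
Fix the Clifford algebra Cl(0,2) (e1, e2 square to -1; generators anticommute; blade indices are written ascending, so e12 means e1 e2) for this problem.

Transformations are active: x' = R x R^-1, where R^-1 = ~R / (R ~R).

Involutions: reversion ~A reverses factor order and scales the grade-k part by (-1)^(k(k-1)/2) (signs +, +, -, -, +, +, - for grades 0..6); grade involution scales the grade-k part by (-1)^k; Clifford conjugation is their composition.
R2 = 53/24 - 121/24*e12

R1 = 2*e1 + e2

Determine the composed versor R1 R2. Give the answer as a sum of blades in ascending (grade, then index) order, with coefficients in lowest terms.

Distribute over the terms of R1 (each basis-blade product reordered to ascending indices, repeated generators contracted through their squares):
(2*e1) R2 = 53/12*e1 + 121/12*e2
(e2) R2 = -121/24*e1 + 53/24*e2
Summing the partial products and collecting blades:
Answer: -5/8*e1 + 295/24*e2


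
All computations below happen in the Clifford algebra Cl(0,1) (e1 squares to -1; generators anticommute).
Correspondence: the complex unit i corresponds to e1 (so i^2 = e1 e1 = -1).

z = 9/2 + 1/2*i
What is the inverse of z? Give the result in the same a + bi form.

In blades: z = 9/2 + 1/2*e1.
With qbar = 9/2 - 1/2*e1 (scalar fixed, mapped units negated), z qbar = 41/2 (the sum of squared coefficients), so z^-1 = qbar / (41/2) = 9/41 - 1/41*e1; translating back:
Answer: 9/41 - 1/41*i


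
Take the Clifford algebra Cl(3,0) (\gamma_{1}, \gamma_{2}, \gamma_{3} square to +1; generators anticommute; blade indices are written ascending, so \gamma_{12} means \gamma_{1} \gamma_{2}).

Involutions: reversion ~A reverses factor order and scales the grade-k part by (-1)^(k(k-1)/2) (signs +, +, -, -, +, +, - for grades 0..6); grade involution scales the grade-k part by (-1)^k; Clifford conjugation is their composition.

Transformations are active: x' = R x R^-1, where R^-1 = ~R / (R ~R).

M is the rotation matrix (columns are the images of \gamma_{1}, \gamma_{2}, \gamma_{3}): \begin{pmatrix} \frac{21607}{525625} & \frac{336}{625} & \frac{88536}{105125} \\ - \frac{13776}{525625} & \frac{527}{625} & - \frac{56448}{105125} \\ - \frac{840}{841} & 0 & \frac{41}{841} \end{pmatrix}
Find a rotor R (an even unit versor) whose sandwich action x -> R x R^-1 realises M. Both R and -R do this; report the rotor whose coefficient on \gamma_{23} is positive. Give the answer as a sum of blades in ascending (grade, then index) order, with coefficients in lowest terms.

Method: write R = a + b12*\gamma_{12} + b13*\gamma_{13} + b23*\gamma_{23} with a^2 + b12^2 + b13^2 + b23^2 = 1 (so R^-1 = ~R). Expanding the columns R e_j ~R gives tr M = 4a^2 - 1 and, from the antisymmetric part, M21 - M12 = -4a*b12, M13 - M31 = 4a*b13, M32 - M23 = -4a*b23.
Here tr M = \frac{490439}{525625}, so a^2 = (1 + tr M)/4 = \frac{254016}{525625} and a = ±\frac{504}{725}. Taking a = \frac{504}{725}: M21 - M12 = -\frac{296352}{525625}, M13 - M31 = \frac{193536}{105125}, M32 - M23 = \frac{56448}{105125}, giving b12 = \frac{147}{725}, b13 = \frac{96}{145}, b23 = -\frac{28}{145}, i.e. R = \frac{504}{725} + \frac{147}{725} \gamma_{12} + \frac{96}{145} \gamma_{13} - \frac{28}{145} \gamma_{23}.
Its \gamma_{23} coefficient is negative, so report the other preimage -R.
Answer: -\frac{504}{725} - \frac{147}{725} \gamma_{12} - \frac{96}{145} \gamma_{13} + \frac{28}{145} \gamma_{23}. Why the constraint matters: R and -R act identically through the sandwich — M has trace \frac{490439}{525625} either way — so only the sign condition on \gamma_{23} picks one of the two preimages.


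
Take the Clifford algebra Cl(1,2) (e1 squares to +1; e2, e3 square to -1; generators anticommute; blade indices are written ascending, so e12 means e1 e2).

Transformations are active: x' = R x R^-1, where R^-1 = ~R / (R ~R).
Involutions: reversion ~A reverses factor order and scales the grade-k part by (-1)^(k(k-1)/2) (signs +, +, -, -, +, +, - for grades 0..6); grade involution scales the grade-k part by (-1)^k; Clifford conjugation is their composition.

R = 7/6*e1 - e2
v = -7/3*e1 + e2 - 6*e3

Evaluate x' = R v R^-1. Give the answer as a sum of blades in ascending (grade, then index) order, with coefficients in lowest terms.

~R = 7/6*e1 - e2, and R ~R = 13/36, so R^-1 = ~R / (13/36).
R v = -31/18 - 7/6*e12 - 7*e13 + 6*e23
Answer: -343/39*e1 + 111/13*e2 + 6*e3


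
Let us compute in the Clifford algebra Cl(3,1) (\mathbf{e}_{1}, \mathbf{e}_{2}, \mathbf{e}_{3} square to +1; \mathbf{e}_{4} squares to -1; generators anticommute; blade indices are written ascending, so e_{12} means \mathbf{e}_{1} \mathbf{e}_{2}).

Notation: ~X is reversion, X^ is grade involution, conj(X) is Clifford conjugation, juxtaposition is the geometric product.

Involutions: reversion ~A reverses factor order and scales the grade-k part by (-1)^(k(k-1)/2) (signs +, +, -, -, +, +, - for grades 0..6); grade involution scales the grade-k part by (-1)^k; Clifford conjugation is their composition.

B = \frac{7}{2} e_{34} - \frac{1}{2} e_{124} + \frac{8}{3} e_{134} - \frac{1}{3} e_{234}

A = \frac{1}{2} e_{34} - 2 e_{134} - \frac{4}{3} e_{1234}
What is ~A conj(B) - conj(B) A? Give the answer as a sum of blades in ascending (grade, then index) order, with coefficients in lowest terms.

first term: \frac{85}{12} - \frac{71}{9} e_{1} + \frac{67}{18} e_{2} + \frac{2}{3} e_{3} + 4 e_{12} + e_{23} - \frac{1}{4} e_{123}
second term: -\frac{85}{12} + \frac{71}{9} e_{1} - \frac{67}{18} e_{2} - \frac{2}{3} e_{3} + 4 e_{12} + e_{23} - \frac{1}{4} e_{123}
Answer: \frac{85}{6} - \frac{142}{9} e_{1} + \frac{67}{9} e_{2} + \frac{4}{3} e_{3}


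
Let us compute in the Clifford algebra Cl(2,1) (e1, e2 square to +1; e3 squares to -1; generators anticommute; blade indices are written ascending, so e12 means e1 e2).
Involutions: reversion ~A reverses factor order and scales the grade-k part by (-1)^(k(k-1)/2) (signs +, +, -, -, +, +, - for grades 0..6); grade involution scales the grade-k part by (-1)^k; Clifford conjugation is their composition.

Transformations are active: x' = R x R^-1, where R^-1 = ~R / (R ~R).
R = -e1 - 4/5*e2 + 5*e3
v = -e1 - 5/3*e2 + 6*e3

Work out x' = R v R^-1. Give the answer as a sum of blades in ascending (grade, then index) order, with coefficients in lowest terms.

~R = -e1 - 4/5*e2 + 5*e3, and R ~R = -584/25, so R^-1 = ~R / (-584/25).
R v = -83/3 + 13/15*e12 - e13 + 53/15*e23
Answer: -1199/876*e1 - 50/219*e2 + 5119/876*e3


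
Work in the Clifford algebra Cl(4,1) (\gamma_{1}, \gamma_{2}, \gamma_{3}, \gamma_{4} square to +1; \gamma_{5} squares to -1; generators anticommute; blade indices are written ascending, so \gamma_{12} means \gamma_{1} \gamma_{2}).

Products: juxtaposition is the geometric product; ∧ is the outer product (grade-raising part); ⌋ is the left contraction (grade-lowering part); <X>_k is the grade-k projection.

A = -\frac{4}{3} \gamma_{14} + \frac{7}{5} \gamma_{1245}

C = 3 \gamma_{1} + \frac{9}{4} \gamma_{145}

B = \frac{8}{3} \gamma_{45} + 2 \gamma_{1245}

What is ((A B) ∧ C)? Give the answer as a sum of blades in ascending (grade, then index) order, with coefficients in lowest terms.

step 1: -\frac{14}{5} + \frac{56}{15} \gamma_{12} - \frac{32}{9} \gamma_{15} - \frac{8}{3} \gamma_{25}
step 2: -\frac{42}{5} \gamma_{1} - 8 \gamma_{125} - \frac{63}{10} \gamma_{145}
Answer: -\frac{42}{5} \gamma_{1} - 8 \gamma_{125} - \frac{63}{10} \gamma_{145}


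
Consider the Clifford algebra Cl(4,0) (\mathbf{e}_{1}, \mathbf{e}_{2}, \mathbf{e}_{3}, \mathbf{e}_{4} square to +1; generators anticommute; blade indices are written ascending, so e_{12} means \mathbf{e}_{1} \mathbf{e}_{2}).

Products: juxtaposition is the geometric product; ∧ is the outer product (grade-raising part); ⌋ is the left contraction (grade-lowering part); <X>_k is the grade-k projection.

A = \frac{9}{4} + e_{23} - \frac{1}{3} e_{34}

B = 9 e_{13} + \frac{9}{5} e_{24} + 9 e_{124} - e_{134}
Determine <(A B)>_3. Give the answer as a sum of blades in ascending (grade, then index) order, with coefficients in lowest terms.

step 1: -\frac{1}{3} e_{1} + 9 e_{12} + \frac{81}{4} e_{13} + 3 e_{14} - \frac{3}{5} e_{23} + \frac{81}{20} e_{24} - \frac{9}{5} e_{34} - 3 e_{123} + \frac{77}{4} e_{124} - \frac{45}{4} e_{134}
step 2: -3 e_{123} + \frac{77}{4} e_{124} - \frac{45}{4} e_{134}
Answer: -3 e_{123} + \frac{77}{4} e_{124} - \frac{45}{4} e_{134}


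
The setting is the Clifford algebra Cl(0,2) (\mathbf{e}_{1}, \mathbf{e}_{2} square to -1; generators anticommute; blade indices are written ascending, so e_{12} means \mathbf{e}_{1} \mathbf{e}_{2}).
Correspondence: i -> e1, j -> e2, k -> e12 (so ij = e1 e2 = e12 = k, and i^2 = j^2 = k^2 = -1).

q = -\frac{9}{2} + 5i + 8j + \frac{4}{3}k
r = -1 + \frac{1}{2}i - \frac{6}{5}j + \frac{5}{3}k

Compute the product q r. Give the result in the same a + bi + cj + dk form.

In blades: q = -\frac{9}{2} + 5 e_{1} + 8 e_{2} + \frac{4}{3} e_{12}, r = -1 + \frac{1}{2} e_{1} - \frac{6}{5} e_{2} + \frac{5}{3} e_{12}.
Distribute q over r term by term (generator squares from the signature, products reordered to ascending indices): (-\frac{9}{2})*r = \frac{9}{2} - \frac{9}{4} e_{1} + \frac{27}{5} e_{2} - \frac{15}{2} e_{12}; (5 e_{1})*r = -\frac{5}{2} - 5 e_{1} - \frac{25}{3} e_{2} - 6 e_{12}; (8 e_{2})*r = \frac{48}{5} + \frac{40}{3} e_{1} - 8 e_{2} - 4 e_{12}; (\frac{4}{3} e_{12})*r = -\frac{20}{9} + \frac{8}{5} e_{1} + \frac{2}{3} e_{2} - \frac{4}{3} e_{12}.
Sum: \frac{422}{45} + \frac{461}{60} e_{1} - \frac{154}{15} e_{2} - \frac{113}{6} e_{12}; translating back through the correspondence:
Answer: \frac{422}{45} + \frac{461}{60}i - \frac{154}{15}j - \frac{113}{6}k


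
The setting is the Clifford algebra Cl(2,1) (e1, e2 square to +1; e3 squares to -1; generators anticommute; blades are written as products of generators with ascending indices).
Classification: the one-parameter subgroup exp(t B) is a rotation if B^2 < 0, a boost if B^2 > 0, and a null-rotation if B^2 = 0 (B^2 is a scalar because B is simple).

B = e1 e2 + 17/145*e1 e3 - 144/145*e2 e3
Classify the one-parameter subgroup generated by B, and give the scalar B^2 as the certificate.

B^2 term by term: the squares give (1)^2*(e1 e2)^2 + (17/145)^2*(e1 e3)^2 + (-144/145)^2*(e2 e3)^2 = 1*(-1) + 289/21025*(+1) + 20736/21025*(+1) = 0 (each basis 2-blade squares to minus the product of its generators' squares); cross terms between blades sharing an index anticommute and cancel. So B^2 = 0.
Answer: null-rotation, certificate B^2 = 0. Note: conjugating B changes its blade decomposition but never the scalar B^2 = 0, whose sign settles the classification.


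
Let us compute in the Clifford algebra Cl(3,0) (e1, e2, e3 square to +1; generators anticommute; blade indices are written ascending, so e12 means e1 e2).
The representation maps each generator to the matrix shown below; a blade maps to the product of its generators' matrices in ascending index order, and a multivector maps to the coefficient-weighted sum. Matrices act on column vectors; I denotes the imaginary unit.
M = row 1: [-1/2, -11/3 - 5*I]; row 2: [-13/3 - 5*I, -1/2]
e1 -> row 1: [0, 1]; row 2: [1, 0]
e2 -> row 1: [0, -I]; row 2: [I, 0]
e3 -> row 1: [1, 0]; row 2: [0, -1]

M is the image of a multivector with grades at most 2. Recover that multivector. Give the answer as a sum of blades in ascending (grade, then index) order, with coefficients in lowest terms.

Method: 1, rho(e1), rho(e2), rho(e3) form a trace-orthogonal basis of the 2x2 complex matrices (tr(X Y) = 2 if X = Y, else 0), so M = m0*1 + m1*rho(e1) + m2*rho(e2) + m3*rho(e3) with m0 = tr(M)/2 = -1/2, m1 = tr(M rho(e1))/2 = -4 - 5*I, m2 = tr(M rho(e2))/2 = I/3, m3 = tr(M rho(e3))/2 = 0.
Multiplying table entries, the bivector images are rho(e12) = I*rho(e3), rho(e13) = -I*rho(e2), rho(e23) = I*rho(e1); with real blade coefficients the real parts of m0..m3 are the coefficients of 1, e1, e2, e3 and the imaginary parts give the bivectors (e23: Im m1, e13: -Im m2, e12: Im m3).
Answer: -1/2 - 4*e1 - 1/3*e13 - 5*e23


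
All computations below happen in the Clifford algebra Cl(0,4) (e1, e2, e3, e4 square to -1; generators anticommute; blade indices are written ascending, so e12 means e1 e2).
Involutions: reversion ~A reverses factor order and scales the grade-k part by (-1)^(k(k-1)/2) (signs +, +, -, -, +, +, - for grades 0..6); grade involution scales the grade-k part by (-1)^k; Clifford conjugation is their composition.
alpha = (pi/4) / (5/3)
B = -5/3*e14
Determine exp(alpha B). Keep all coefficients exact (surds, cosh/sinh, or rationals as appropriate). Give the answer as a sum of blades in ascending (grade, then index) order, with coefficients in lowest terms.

B^2 = (-5/3)^2*(e14)^2 = 25/9*(-1) = -25/9 (a basis 2-blade squares to minus the product of its generators' squares).
B^2 = -25/9 — since the square is negative, the closed form is circular: l = 5/3, alpha*l = pi/4, so exp(alpha B) = cos(pi/4) + (sin(pi/4)/(5/3))*B = sqrt(2)/2 + (3*sqrt(2)/10)*B.
Answer: sqrt(2)/2 - sqrt(2)/2*e14


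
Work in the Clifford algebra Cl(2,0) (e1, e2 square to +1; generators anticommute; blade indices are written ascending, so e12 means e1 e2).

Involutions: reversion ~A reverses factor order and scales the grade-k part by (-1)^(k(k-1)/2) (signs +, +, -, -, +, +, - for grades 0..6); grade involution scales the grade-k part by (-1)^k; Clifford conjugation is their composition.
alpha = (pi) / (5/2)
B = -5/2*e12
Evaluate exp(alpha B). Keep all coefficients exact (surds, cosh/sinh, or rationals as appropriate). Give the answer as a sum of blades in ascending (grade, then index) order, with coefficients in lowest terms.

B^2 = (-5/2)^2*(e12)^2 = 25/4*(-1) = -25/4 (a basis 2-blade squares to minus the product of its generators' squares).
B^2 = -25/4 — since the square is negative, the closed form is circular: l = 5/2, alpha*l = pi, so exp(alpha B) = cos(pi) + (sin(pi)/(5/2))*B = -1 + (0)*B.
Answer: -1


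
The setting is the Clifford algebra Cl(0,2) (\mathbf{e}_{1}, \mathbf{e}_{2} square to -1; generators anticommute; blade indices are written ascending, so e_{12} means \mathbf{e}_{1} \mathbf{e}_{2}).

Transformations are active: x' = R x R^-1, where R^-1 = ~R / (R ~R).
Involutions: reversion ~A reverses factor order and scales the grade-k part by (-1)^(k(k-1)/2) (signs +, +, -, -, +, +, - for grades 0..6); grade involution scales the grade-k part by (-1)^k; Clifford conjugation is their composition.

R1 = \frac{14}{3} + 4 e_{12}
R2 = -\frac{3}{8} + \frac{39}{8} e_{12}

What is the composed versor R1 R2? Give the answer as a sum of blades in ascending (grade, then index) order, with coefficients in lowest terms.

Distribute over the terms of R1 (each basis-blade product reordered to ascending indices, repeated generators contracted through their squares):
(\frac{14}{3}) R2 = -\frac{7}{4} + \frac{91}{4} e_{12}
(4 e_{12}) R2 = -\frac{39}{2} - \frac{3}{2} e_{12}
Summing the partial products and collecting blades:
Answer: -\frac{85}{4} + \frac{85}{4} e_{12}


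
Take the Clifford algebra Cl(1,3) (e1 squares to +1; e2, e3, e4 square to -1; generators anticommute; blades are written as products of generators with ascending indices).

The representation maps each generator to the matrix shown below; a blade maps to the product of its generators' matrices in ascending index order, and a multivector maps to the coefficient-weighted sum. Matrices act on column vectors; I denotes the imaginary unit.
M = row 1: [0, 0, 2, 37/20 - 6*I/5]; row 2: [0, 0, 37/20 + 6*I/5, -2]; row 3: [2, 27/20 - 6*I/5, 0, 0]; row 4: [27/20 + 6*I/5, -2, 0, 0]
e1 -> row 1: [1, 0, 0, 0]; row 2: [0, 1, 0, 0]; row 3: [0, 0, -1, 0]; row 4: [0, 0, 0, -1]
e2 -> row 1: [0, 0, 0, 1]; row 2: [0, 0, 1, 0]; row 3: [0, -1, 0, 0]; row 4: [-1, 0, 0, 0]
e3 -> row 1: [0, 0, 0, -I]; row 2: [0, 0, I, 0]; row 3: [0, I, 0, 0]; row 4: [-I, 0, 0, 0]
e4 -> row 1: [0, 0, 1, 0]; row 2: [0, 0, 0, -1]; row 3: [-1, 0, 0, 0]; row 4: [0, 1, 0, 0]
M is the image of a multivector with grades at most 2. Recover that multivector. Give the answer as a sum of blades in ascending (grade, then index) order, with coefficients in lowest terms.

Method: the blade images are trace-orthogonal — tr(rho(e_A) rho(e_B)^-1) = 4 if A = B and 0 otherwise — and rho(e_A)^-1 = (e_A)^2 * rho(e_A) with (e_A)^2 = +1 or -1, so the coefficient of e_A in the preimage is (e_A)^2 * tr(M rho(e_A))/4.
Nonzero projections over blades of grade <= 2: e2: (e2)^2 = -1, tr(M rho(e2)) = -1, coefficient 1/4; e1 e2: (e1 e2)^2 = +1, tr(M rho(e1 e2)) = 32/5, coefficient 8/5; e1 e3: (e1 e3)^2 = +1, tr(M rho(e1 e3)) = 24/5, coefficient 6/5; e1 e4: (e1 e4)^2 = +1, tr(M rho(e1 e4)) = 8, coefficient 2. Every other blade of grade <= 2 projects to 0.
Answer: 1/4*e2 + 8/5*e1 e2 + 6/5*e1 e3 + 2*e1 e4


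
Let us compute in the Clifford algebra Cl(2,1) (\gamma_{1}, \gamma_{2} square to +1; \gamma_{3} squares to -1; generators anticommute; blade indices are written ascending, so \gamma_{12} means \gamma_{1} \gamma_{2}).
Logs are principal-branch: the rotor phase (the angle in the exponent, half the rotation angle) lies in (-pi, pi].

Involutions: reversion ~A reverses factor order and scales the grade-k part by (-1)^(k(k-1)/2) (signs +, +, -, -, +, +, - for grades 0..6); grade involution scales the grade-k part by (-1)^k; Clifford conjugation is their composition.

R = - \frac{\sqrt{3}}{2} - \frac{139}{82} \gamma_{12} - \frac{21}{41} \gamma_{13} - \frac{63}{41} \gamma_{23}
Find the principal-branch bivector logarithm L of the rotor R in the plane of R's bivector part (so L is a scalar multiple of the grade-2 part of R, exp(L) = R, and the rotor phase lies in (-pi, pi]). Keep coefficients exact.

The scalar part of R is - \frac{\sqrt{3}}{2}, so the principal-branch rotor phase is pinned; divide the bivector part by its sine to get the unit plane — L is the phase times that plane.
Concretely: cos(phase) = - \frac{\sqrt{3}}{2} gives phase = ±\frac{5 \pi}{6}, and since phase/sin(phase) is even the sign is immaterial: L = (phase/sin(phase)) * <R>_2 = (\frac{5 \pi}{3}) * <R>_2.
Answer: - \frac{695 \pi}{246} \gamma_{12} - \frac{35 \pi}{41} \gamma_{13} - \frac{105 \pi}{41} \gamma_{23}


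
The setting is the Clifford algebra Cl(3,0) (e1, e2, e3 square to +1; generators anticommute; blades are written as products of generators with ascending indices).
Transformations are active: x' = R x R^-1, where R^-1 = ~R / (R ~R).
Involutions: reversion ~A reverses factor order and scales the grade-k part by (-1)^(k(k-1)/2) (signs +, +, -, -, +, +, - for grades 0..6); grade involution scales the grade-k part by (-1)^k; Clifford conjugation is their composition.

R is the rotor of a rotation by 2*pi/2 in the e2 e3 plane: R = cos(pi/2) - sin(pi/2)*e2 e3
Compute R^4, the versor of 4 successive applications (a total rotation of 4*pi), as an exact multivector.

Half-angle bookkeeping: 4 applications in e2 e3 add up to rotor phase 4*pi/2 = 2*pi, so R^4 = cos(2*pi) - sin(2*pi)*e2 e3.
cos(2*pi) = 1 and sin(2*pi) = 0, so R^4 = 1. The total rotation 4*pi is 2 full turns, so every vector returns to itself, yet the rotor is +1, back on the identity sheet (an even number of 2*pi turns).
Answer: 1


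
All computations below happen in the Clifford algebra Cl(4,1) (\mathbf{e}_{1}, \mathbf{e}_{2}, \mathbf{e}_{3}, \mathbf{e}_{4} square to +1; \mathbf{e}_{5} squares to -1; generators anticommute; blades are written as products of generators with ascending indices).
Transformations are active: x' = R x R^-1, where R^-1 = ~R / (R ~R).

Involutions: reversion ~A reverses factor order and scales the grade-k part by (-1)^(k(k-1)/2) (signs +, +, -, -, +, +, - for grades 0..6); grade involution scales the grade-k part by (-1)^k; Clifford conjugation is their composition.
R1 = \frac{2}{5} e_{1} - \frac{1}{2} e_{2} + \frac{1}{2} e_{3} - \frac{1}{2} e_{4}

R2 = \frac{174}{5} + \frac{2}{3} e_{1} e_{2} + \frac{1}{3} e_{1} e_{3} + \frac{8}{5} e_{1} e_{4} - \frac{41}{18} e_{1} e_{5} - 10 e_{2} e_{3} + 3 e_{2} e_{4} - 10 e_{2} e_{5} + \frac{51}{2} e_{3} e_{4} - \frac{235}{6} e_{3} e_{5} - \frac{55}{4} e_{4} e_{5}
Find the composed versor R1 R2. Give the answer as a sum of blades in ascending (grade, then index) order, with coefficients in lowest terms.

Distribute over the terms of R1 (each basis-blade product reordered to ascending indices, repeated generators contracted through their squares):
(\frac{2}{5} e_{1}) R2 = \frac{348}{25} e_{1} + \frac{4}{15} e_{2} + \frac{2}{15} e_{3} + \frac{16}{25} e_{4} - \frac{41}{45} e_{5} - 4 e_{1} e_{2} e_{3} + \frac{6}{5} e_{1} e_{2} e_{4} - 4 e_{1} e_{2} e_{5} + \frac{51}{5} e_{1} e_{3} e_{4} - \frac{47}{3} e_{1} e_{3} e_{5} - \frac{11}{2} e_{1} e_{4} e_{5}
(-\frac{1}{2} e_{2}) R2 = \frac{1}{3} e_{1} - \frac{87}{5} e_{2} + 5 e_{3} - \frac{3}{2} e_{4} + 5 e_{5} + \frac{1}{6} e_{1} e_{2} e_{3} + \frac{4}{5} e_{1} e_{2} e_{4} - \frac{41}{36} e_{1} e_{2} e_{5} - \frac{51}{4} e_{2} e_{3} e_{4} + \frac{235}{12} e_{2} e_{3} e_{5} + \frac{55}{8} e_{2} e_{4} e_{5}
(\frac{1}{2} e_{3}) R2 = -\frac{1}{6} e_{1} + 5 e_{2} + \frac{87}{5} e_{3} + \frac{51}{4} e_{4} - \frac{235}{12} e_{5} + \frac{1}{3} e_{1} e_{2} e_{3} - \frac{4}{5} e_{1} e_{3} e_{4} + \frac{41}{36} e_{1} e_{3} e_{5} - \frac{3}{2} e_{2} e_{3} e_{4} + 5 e_{2} e_{3} e_{5} - \frac{55}{8} e_{3} e_{4} e_{5}
(-\frac{1}{2} e_{4}) R2 = \frac{4}{5} e_{1} + \frac{3}{2} e_{2} + \frac{51}{4} e_{3} - \frac{87}{5} e_{4} + \frac{55}{8} e_{5} - \frac{1}{3} e_{1} e_{2} e_{4} - \frac{1}{6} e_{1} e_{3} e_{4} - \frac{41}{36} e_{1} e_{4} e_{5} + 5 e_{2} e_{3} e_{4} - 5 e_{2} e_{4} e_{5} - \frac{235}{12} e_{3} e_{4} e_{5}
Summing the partial products and collecting blades:
Answer: \frac{2233}{150} e_{1} - \frac{319}{30} e_{2} + \frac{2117}{60} e_{3} - \frac{551}{100} e_{4} - \frac{3103}{360} e_{5} - \frac{7}{2} e_{1} e_{2} e_{3} + \frac{5}{3} e_{1} e_{2} e_{4} - \frac{185}{36} e_{1} e_{2} e_{5} + \frac{277}{30} e_{1} e_{3} e_{4} - \frac{523}{36} e_{1} e_{3} e_{5} - \frac{239}{36} e_{1} e_{4} e_{5} - \frac{37}{4} e_{2} e_{3} e_{4} + \frac{295}{12} e_{2} e_{3} e_{5} + \frac{15}{8} e_{2} e_{4} e_{5} - \frac{635}{24} e_{3} e_{4} e_{5}


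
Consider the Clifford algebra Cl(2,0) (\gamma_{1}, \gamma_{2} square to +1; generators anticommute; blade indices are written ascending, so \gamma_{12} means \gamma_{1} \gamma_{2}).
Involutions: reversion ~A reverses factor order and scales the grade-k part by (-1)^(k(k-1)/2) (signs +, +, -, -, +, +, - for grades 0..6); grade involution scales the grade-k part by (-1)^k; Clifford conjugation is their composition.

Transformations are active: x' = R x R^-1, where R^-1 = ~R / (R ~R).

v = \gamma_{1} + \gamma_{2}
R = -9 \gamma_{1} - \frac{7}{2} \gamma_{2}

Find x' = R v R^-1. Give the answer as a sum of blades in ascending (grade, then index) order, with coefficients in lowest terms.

~R = -9 \gamma_{1} - \frac{7}{2} \gamma_{2}, and R ~R = \frac{373}{4}, so R^-1 = ~R / (\frac{373}{4}).
R v = -\frac{25}{2} - \frac{11}{2} \gamma_{12}
Answer: \frac{527}{373} \gamma_{1} - \frac{23}{373} \gamma_{2}


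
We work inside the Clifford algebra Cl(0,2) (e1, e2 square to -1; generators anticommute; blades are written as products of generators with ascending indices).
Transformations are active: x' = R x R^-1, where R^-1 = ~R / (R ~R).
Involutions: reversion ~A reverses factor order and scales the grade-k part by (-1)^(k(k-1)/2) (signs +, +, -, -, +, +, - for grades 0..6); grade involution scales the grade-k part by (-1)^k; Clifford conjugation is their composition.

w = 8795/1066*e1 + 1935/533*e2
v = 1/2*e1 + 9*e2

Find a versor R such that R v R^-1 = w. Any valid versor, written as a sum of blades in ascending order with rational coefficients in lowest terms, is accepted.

Equal squares first: v^2 = w^2 = -325/4. Then v + w = 4664/533*e1 + 6732/533*e2 is a versor taking v to w, provided it is invertible.
Answer: 4664/533*e1 + 6732/533*e2


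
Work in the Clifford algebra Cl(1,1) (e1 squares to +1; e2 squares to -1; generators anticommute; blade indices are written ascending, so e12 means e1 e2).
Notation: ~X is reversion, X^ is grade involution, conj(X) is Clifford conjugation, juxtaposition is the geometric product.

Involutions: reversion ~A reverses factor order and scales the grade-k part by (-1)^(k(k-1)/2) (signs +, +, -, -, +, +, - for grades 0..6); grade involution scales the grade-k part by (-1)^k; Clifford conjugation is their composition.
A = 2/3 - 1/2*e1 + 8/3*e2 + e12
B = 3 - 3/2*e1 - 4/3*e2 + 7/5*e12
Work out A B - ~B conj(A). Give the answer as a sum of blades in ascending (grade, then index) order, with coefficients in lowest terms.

first term: 1387/180 + 77/30*e1 + 356/45*e2 + 43/5*e12
second term: -163/180 - 19/10*e1 - 301/45*e2 + 11/15*e12
Answer: 155/18 + 67/15*e1 + 73/5*e2 + 118/15*e12


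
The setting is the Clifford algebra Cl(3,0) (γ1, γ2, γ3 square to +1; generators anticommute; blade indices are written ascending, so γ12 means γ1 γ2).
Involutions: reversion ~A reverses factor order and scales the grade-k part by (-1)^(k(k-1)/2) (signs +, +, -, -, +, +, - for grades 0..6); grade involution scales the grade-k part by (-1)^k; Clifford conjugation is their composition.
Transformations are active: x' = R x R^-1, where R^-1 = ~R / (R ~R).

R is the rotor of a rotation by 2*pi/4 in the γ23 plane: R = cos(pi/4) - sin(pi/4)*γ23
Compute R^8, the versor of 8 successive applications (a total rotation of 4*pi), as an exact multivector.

Rotor phase runs at HALF the rotation angle; powers of one rotor simply add phase, so after 8 steps in γ23 the phase is 8*pi/4 = 2*pi and R^8 = cos(2*pi) - sin(2*pi)*γ23.
cos(2*pi) = 1 and sin(2*pi) = 0, so R^8 = 1. The total rotation 4*pi is 2 full turns, so every vector returns to itself, yet the rotor is +1, back on the identity sheet (an even number of 2*pi turns).
Answer: 1


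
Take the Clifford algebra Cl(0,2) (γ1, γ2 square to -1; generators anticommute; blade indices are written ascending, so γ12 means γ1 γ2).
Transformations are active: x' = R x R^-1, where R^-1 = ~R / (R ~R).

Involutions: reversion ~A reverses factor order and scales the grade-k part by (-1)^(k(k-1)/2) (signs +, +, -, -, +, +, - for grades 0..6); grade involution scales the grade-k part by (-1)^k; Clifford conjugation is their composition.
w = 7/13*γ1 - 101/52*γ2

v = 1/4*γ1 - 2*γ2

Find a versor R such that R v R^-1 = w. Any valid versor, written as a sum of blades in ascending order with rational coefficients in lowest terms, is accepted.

Sketch: the shared square -65/16 makes R = v + w = 41/52*γ1 - 205/52*γ2 the natural versor; its sandwich fixes that direction, negates (v - w)/2, and sends v to w.
Answer: 41/52*γ1 - 205/52*γ2


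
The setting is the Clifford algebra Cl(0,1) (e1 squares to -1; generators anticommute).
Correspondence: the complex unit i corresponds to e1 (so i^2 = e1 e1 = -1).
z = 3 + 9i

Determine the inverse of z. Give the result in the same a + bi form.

In blades: z = 3 + 9*e1.
With qbar = 3 - 9*e1 (scalar fixed, mapped units negated), z qbar = 90 (the sum of squared coefficients), so z^-1 = qbar / (90) = 1/30 - 1/10*e1; translating back:
Answer: 1/30 - 1/10*i


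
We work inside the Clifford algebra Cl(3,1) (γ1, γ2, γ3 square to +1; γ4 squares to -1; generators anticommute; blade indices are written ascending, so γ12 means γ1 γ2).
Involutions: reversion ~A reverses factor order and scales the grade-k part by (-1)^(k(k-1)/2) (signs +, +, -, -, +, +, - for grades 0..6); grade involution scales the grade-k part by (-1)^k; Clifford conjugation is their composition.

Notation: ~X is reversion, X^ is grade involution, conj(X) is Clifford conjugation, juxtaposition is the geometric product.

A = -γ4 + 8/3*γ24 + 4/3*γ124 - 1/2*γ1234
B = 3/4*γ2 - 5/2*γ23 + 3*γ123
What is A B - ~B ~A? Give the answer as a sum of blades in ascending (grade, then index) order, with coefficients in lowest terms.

first term: -7/2*γ4 - 9/4*γ14 + 3/4*γ24 - 8/3*γ34 + 103/24*γ134 + 5/2*γ234 + 3*γ1234
second term: -7/2*γ4 + 9/4*γ14 - 3/4*γ24 + 8/3*γ34 - 103/24*γ134 - 5/2*γ234 + 3*γ1234
Answer: -9/2*γ14 + 3/2*γ24 - 16/3*γ34 + 103/12*γ134 + 5*γ234


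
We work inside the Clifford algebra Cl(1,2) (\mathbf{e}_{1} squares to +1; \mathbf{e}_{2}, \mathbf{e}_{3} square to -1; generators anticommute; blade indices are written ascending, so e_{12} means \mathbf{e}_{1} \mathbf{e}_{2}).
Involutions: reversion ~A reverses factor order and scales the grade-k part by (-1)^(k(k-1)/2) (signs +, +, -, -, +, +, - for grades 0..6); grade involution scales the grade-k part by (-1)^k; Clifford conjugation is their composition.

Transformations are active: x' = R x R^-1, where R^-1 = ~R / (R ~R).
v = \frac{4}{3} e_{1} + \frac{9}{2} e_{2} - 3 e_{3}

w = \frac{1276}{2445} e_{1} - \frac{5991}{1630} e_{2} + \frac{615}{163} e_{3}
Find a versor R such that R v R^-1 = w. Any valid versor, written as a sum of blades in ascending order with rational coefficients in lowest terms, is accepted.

Since q(v) = q(w) = -\frac{989}{36}, the sum R = v + w = \frac{1512}{815} e_{1} + \frac{672}{815} e_{2} + \frac{126}{163} e_{3} does the job whenever invertible.
Answer: \frac{1512}{815} e_{1} + \frac{672}{815} e_{2} + \frac{126}{163} e_{3}
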